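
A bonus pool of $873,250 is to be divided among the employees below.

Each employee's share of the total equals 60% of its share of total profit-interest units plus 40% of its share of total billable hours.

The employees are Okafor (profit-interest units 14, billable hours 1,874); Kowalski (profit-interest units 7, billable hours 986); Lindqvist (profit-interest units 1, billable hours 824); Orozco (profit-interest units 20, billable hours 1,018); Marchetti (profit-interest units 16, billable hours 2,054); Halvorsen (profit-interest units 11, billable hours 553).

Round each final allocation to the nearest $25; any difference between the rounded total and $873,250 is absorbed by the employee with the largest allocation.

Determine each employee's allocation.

Okafor: $195,875 · Kowalski: $100,275 · Lindqvist: $46,975 · Orozco: $200,525 · Marchetti: $219,650 · Halvorsen: $109,950

Profit-interest units total 69; billable hours total 7,309.
Blended shares (60% profit-interest units + 40% billable hours): Okafor 0.2243; Kowalski 0.1148; Lindqvist 0.0538; Orozco 0.2296; Marchetti 0.2515; Halvorsen 0.1259.
Raw shares: Okafor 195,867.90; Kowalski 100,275.68; Lindqvist 46,972.76; Orozco 200,520.19; Marchetti 219,657.12; Halvorsen 109,956.35.
Rounded to nearest $25: Okafor $195,875; Kowalski $100,275; Lindqvist $46,975; Orozco $200,525; Marchetti $219,650; Halvorsen $109,950. Sum = $873,250.
Rounded total matches; no reconciliation needed.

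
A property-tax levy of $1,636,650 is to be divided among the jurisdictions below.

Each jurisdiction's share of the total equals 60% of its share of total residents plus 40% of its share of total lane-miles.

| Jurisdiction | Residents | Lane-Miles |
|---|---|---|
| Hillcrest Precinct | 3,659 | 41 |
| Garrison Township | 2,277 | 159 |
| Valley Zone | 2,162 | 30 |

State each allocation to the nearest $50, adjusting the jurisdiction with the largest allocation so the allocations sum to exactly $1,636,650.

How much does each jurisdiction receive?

Totals — residents 8,098, lane-miles 230.
Composite weights (60% residents + 40% lane-miles): Hillcrest Precinct 0.3424; Garrison Township 0.4452; Valley Zone 0.2124.
Proportional shares: Hillcrest Precinct 560,402.58; Garrison Township 728,685.78; Valley Zone 347,561.64.
After rounding ($50): Hillcrest Precinct $560,400; Garrison Township $728,700; Valley Zone $347,550. Sum = $1,636,650.
No rounding difference to absorb.

Hillcrest Precinct: $560,400 · Garrison Township: $728,700 · Valley Zone: $347,550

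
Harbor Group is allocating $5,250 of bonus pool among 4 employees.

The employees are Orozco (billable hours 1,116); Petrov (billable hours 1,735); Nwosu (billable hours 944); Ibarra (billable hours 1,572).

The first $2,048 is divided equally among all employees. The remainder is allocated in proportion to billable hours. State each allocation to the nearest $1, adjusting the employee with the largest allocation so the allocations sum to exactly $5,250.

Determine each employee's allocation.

Orozco: $1,178; Petrov: $1,547; Nwosu: $1,075; Ibarra: $1,450

Equal tier: $2,048 ÷ 4 = $512 apiece.
Remainder $3,202 by billable hours (total 5,367): Orozco 665.82 → $666; Petrov 1,035.12 → $1,035; Nwosu 563.20 → $563; Ibarra 937.87 → $938.
Totals: Orozco $512 + $666 = $1,178; Petrov $512 + $1,035 = $1,547; Nwosu $512 + $563 = $1,075; Ibarra $512 + $938 = $1,450.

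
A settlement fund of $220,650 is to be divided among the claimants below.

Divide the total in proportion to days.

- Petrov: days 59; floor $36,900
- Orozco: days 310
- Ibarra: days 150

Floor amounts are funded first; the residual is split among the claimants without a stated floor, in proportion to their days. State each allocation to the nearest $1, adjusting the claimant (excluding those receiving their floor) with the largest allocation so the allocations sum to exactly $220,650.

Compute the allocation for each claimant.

Petrov: $36,900; Orozco: $123,832; Ibarra: $59,918

Fund the minimums — Petrov $36,900. Remaining pool $183,750.
Remaining pool split over remaining days 460: Orozco 123,831.52 → $123,832; Ibarra 59,918.48 → $59,918.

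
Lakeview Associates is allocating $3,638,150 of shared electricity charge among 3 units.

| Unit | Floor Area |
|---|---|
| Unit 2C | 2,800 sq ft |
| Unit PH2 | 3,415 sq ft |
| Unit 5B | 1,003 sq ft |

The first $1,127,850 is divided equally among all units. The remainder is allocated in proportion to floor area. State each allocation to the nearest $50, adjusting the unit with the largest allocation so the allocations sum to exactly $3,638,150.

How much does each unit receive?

Unit 2C: $1,349,750; Unit PH2: $1,563,600; Unit 5B: $724,800

Equal tier: $1,127,850 ÷ 3 = $375,950 apiece.
Remainder $2,510,300 by floor area (total 7,218): Unit 2C 973,793.29 → $973,800; Unit PH2 1,187,680.04 → $1,187,700; Unit 5B 348,826.67 → $348,850.
Rounding difference −$50 on remainder applied to Unit PH2.
Totals: Unit 2C $375,950 + $973,800 = $1,349,750; Unit PH2 $375,950 + $1,187,650 = $1,563,600; Unit 5B $375,950 + $348,850 = $724,800.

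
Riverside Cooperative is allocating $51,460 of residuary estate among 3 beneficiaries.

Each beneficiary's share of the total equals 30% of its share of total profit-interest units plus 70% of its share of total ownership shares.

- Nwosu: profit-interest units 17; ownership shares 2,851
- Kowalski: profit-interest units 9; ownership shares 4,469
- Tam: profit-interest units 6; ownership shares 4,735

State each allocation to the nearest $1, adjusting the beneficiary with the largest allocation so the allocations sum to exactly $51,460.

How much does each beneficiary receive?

Nwosu: $16,721 · Kowalski: $17,696 · Tam: $17,043

Totals — profit-interest units 32, ownership shares 12,055.
Blended shares (30% profit-interest units + 70% ownership shares): Nwosu 0.3249; Kowalski 0.3439; Tam 0.3312.
Unrounded shares: Nwosu 16,720.62; Kowalski 17,695.92; Tam 17,043.46.
Rounded to nearest $1: Nwosu $16,721; Kowalski $17,696; Tam $17,043. Sum = $51,460.
Rounded total matches; no reconciliation needed.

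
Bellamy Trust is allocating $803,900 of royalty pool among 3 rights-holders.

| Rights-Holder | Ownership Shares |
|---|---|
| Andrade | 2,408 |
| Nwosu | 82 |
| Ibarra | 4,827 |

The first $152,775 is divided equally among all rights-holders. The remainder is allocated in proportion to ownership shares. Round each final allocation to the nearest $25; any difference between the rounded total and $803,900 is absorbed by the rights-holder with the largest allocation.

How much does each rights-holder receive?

$152,775 shared equally gives $50,925 per rights-holder.
Remainder $651,125 by ownership shares (total 7,317): Andrade 214,283.04 → $214,275; Nwosu 7,297.01 → $7,300; Ibarra 429,544.95 → $429,550.
Totals: Andrade $50,925 + $214,275 = $265,200; Nwosu $50,925 + $7,300 = $58,225; Ibarra $50,925 + $429,550 = $480,475.

Andrade: $265,200 · Nwosu: $58,225 · Ibarra: $480,475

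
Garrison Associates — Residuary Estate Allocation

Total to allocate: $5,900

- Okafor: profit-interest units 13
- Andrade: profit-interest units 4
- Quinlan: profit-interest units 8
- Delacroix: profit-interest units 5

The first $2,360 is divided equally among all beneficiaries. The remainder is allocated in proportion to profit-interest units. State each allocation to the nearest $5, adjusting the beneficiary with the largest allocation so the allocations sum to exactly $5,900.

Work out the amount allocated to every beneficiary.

First tranche $2,360 split equally: $590 each.
Remainder $3,540 by profit-interest units (total 30): Okafor 1,534.00 → $1,535; Andrade 472.00 → $470; Quinlan 944.00 → $945; Delacroix 590.00 → $590.
Totals: Okafor $590 + $1,535 = $2,125; Andrade $590 + $470 = $1,060; Quinlan $590 + $945 = $1,535; Delacroix $590 + $590 = $1,180.

Okafor: $2,125; Andrade: $1,060; Quinlan: $1,535; Delacroix: $1,180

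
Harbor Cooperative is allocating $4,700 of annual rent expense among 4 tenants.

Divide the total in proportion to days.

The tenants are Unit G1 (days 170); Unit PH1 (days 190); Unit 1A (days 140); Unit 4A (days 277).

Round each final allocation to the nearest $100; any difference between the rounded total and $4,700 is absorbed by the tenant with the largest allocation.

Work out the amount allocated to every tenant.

Sum of days: 777.
Unrounded shares: Unit G1 170/777 × $4,700 = 1,028.31; Unit PH1 190/777 × $4,700 = 1,149.29; Unit 1A 140/777 × $4,700 = 846.85; Unit 4A 277/777 × $4,700 = 1,675.55.
At nearest $100: Unit G1 $1,000; Unit PH1 $1,100; Unit 1A $800; Unit 4A $1,700. Sum = $4,600.
Difference $4,700 − $4,600 = +$100 applied to largest allocation (Unit 4A): Unit 4A becomes $1,800.

Unit G1: $1,000; Unit PH1: $1,100; Unit 1A: $800; Unit 4A: $1,800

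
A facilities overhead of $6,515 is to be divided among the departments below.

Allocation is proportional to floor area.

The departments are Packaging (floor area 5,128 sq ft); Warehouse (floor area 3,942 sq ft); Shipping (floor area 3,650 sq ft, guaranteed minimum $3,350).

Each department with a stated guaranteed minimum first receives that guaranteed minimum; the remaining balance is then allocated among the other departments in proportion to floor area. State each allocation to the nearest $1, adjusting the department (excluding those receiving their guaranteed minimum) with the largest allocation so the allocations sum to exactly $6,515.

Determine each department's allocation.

Guaranteed amounts: Shipping $3,350. Residual $3,165.
Residual split over remaining floor area 9,070: Packaging 1,789.43 → $1,789; Warehouse 1,375.57 → $1,376.

Packaging: $1,789 · Warehouse: $1,376 · Shipping: $3,350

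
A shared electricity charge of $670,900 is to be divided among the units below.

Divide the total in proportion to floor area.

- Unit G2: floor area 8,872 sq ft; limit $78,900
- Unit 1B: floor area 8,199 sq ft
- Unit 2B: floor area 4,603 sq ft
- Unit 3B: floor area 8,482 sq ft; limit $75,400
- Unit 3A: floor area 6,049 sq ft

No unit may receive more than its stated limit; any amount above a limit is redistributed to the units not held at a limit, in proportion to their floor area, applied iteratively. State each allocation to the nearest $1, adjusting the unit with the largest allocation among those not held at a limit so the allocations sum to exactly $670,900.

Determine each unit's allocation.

Unit G2: $78,900; Unit 1B: $224,689; Unit 2B: $126,142; Unit 3B: $75,400; Unit 3A: $165,769

Total floor area = 36,205.
Unconstrained shares: Unit G2 164,403.39; Unit 1B 151,932.30; Unit 2B 85,296.30; Unit 3B 157,176.46; Unit 3A 112,091.54.
Capped: Unit G2 ($78,900), Unit 3B ($75,400); residual $516,600 reallocated over remaining floor area 18,851.
Remaining shares: Unit 1B 224,688.53 → $224,689; Unit 2B 126,142.37 → $126,142; Unit 3A 165,769.11 → $165,769.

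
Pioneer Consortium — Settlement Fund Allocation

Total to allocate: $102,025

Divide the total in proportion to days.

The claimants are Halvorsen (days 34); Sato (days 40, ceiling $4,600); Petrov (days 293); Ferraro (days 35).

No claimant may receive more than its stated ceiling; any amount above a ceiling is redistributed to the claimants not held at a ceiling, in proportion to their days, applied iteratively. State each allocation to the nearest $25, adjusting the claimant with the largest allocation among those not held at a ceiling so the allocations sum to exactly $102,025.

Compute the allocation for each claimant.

Total days = 402.
Proportional shares (ignoring caps): Halvorsen 8,628.98; Sato 10,151.74; Petrov 74,361.50; Ferraro 8,882.77.
Cap binds for Sato ($4,600); balance $97,425 reallocated over remaining days 362.
Redistributed shares: Halvorsen 9,150.41 → $9,150; Petrov 78,855.04 → $78,850; Ferraro 9,419.54 → $9,425.

Halvorsen: $9,150 · Sato: $4,600 · Petrov: $78,850 · Ferraro: $9,425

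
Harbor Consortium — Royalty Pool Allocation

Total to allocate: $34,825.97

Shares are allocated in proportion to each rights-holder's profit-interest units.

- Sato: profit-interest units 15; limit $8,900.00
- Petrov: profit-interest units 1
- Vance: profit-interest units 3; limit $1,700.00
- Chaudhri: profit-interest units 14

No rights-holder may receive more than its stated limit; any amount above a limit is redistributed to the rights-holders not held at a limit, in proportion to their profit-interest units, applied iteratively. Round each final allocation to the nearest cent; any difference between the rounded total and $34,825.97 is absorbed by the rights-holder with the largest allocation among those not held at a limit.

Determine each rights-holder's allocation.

Profit-interest units total: 33.
Pro-rata shares before constraints: Sato 15,829.9864; Petrov 1,055.3324; Vance 3,165.9973; Chaudhri 14,774.6539.
Held at cap: Sato ($8,900.00), Vance ($1,700.00); balance $24,225.97 reallocated over remaining profit-interest units 15.
Shares after redistribution: Petrov 1,615.0647 → $1,615.06; Chaudhri 22,610.9053 → $22,610.91.

Sato: $8,900.00 · Petrov: $1,615.06 · Vance: $1,700.00 · Chaudhri: $22,610.91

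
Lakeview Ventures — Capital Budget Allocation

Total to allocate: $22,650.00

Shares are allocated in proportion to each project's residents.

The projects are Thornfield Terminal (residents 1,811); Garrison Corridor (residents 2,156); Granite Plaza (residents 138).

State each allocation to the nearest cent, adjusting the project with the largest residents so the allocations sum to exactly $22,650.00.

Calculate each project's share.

Residents total: 1,811 + 2,156 + 138 = 4,105.
Pro-rata amounts: Thornfield Terminal 9,992.4848; Garrison Corridor 11,896.0780; Granite Plaza 761.4373.
After rounding (cent): Thornfield Terminal $9,992.48; Garrison Corridor $11,896.08; Granite Plaza $761.44. Sum = $22,650.00.
Rounded total matches; no reconciliation needed.

Thornfield Terminal: $9,992.48 | Garrison Corridor: $11,896.08 | Granite Plaza: $761.44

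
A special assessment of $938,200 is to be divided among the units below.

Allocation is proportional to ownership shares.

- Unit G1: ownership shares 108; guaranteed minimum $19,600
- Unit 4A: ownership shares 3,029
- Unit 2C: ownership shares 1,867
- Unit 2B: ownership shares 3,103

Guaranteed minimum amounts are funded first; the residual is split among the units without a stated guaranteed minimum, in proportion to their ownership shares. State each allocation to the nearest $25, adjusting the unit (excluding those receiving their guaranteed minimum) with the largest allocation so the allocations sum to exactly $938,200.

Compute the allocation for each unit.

Fund the minimums — Unit G1 $19,600. Balance $918,600.
Balance split over remaining ownership shares 7,999: Unit 4A 347,848.41 → $347,850; Unit 2C 214,405.08 → $214,400; Unit 2B 356,346.52 → $356,350.

Unit G1: $19,600; Unit 4A: $347,850; Unit 2C: $214,400; Unit 2B: $356,350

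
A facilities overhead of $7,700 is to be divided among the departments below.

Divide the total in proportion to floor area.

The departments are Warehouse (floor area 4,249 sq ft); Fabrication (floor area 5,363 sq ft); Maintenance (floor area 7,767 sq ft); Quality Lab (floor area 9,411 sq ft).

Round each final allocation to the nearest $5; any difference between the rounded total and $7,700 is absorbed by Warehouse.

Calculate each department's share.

Floor area total: 26,790.
Pro-rata amounts: Warehouse 4,249/26,790 × $7,700 = 1,221.25; Fabrication 5,363/26,790 × $7,700 = 1,541.44; Maintenance 7,767/26,790 × $7,700 = 2,232.40; Quality Lab 9,411/26,790 × $7,700 = 2,704.92.
At nearest $5: Warehouse $1,220; Fabrication $1,540; Maintenance $2,230; Quality Lab $2,705. Sum = $7,695.
Difference $7,700 − $7,695 = +$5 applied to Warehouse: Warehouse becomes $1,225.

Warehouse: $1,225; Fabrication: $1,540; Maintenance: $2,230; Quality Lab: $2,705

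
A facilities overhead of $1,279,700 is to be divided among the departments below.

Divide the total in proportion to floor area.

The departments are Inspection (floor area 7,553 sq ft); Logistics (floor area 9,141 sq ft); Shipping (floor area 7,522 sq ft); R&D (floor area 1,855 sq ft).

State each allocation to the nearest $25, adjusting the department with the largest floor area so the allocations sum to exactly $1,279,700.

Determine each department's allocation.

Inspection: $370,750; Logistics: $448,675; Shipping: $369,225; R&D: $91,050

Floor area total: 26,071.
Pro-rata amounts: Inspection 7,553/26,071 × $1,279,700 = 370,740.44; Logistics 9,141/26,071 × $1,279,700 = 448,687.73; Shipping 7,522/26,071 × $1,279,700 = 369,218.80; R&D 1,855/26,071 × $1,279,700 = 91,053.03.
At nearest $25: Inspection $370,750; Logistics $448,700; Shipping $369,225; R&D $91,050. Sum = $1,279,725.
Difference $1,279,700 − $1,279,725 = −$25 applied to largest floor area (Logistics): Logistics becomes $448,675.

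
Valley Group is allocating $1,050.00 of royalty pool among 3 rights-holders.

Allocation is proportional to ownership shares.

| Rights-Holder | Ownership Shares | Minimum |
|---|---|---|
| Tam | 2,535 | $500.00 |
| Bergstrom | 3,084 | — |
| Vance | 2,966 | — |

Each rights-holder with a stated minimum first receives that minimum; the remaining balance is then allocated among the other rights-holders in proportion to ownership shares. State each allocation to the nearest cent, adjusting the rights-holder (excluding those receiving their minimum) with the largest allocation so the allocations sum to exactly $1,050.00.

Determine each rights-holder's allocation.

Minimums first: Tam $500.00. Balance $550.00.
Balance split over remaining ownership shares 6,050: Bergstrom 280.3636 → $280.36; Vance 269.6364 → $269.64.

Tam: $500.00; Bergstrom: $280.36; Vance: $269.64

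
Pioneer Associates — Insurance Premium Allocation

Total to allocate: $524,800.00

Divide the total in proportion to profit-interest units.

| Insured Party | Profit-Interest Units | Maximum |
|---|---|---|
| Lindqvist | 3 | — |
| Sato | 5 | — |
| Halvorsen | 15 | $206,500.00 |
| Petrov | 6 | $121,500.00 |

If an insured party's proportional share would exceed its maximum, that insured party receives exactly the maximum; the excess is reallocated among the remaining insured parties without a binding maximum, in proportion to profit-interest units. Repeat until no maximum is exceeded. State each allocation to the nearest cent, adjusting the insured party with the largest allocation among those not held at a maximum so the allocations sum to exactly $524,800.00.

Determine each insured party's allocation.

Lindqvist: $73,800.00 · Sato: $123,000.00 · Halvorsen: $206,500.00 · Petrov: $121,500.00

Profit-interest units total: 29.
Proportional shares (ignoring caps): Lindqvist 54,289.6552; Sato 90,482.7586; Halvorsen 271,448.2759; Petrov 108,579.3103.
Cap binds for Halvorsen ($206,500.00); residual $318,300.00 reallocated over remaining profit-interest units 14.
Cap binds for Petrov ($121,500.00); residual $196,800.00 reallocated over remaining profit-interest units 8.
Remaining shares: Lindqvist 73,800.0000 → $73,800.00; Sato 123,000.0000 → $123,000.00.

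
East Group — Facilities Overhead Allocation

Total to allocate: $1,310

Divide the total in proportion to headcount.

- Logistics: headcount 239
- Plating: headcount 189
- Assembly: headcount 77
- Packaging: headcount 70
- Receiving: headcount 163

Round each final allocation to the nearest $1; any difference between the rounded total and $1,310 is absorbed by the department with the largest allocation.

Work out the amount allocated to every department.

Combined headcount = 738.
Raw shares: Logistics 239/738 × $1,310 = 424.24; Plating 189/738 × $1,310 = 335.49; Assembly 77/738 × $1,310 = 136.68; Packaging 70/738 × $1,310 = 124.25; Receiving 163/738 × $1,310 = 289.34.
At nearest $1: Logistics $424; Plating $335; Assembly $137; Packaging $124; Receiving $289. Sum = $1,309.
Difference $1,310 − $1,309 = +$1 applied to largest allocation (Logistics): Logistics becomes $425.

Logistics: $425 · Plating: $335 · Assembly: $137 · Packaging: $124 · Receiving: $289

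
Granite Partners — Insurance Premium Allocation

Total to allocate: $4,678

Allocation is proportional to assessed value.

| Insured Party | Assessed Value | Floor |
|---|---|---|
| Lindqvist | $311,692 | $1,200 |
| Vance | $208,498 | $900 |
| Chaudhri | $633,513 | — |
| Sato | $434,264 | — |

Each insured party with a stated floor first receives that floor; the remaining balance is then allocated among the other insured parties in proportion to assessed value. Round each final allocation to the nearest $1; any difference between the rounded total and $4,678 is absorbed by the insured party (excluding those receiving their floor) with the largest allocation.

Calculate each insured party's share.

Lindqvist: $1,200 | Vance: $900 | Chaudhri: $1,530 | Sato: $1,048

Fund the minimums — Lindqvist $1,200; Vance $900. Residual $2,578.
Residual split over remaining assessed value 1,067,777: Chaudhri 1,529.53 → $1,530; Sato 1,048.47 → $1,048.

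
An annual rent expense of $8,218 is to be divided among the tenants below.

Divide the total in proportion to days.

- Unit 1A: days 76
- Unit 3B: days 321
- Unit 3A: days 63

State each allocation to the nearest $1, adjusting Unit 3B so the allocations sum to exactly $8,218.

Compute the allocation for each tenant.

Combined days = 460.
Proportional shares: Unit 1A 76/460 × $8,218 = 1,357.76; Unit 3B 321/460 × $8,218 = 5,734.73; Unit 3A 63/460 × $8,218 = 1,125.51.
At nearest $1: Unit 1A $1,358; Unit 3B $5,735; Unit 3A $1,126. Sum = $8,219.
Difference $8,218 − $8,219 = −$1 applied to Unit 3B: Unit 3B becomes $5,734.

Unit 1A: $1,358; Unit 3B: $5,734; Unit 3A: $1,126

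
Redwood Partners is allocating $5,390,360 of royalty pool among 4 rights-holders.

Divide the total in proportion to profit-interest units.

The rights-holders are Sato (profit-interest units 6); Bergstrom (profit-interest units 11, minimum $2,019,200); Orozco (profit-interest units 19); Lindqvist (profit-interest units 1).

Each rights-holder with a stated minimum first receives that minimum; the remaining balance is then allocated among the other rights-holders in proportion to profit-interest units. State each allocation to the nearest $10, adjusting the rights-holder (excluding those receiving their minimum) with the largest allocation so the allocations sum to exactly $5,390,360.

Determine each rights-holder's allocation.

Guaranteed amounts: Bergstrom $2,019,200. Balance $3,371,160.
Balance split over remaining profit-interest units 26: Sato 777,960.00 → $777,960; Orozco 2,463,540.00 → $2,463,540; Lindqvist 129,660.00 → $129,660.

Sato: $777,960 · Bergstrom: $2,019,200 · Orozco: $2,463,540 · Lindqvist: $129,660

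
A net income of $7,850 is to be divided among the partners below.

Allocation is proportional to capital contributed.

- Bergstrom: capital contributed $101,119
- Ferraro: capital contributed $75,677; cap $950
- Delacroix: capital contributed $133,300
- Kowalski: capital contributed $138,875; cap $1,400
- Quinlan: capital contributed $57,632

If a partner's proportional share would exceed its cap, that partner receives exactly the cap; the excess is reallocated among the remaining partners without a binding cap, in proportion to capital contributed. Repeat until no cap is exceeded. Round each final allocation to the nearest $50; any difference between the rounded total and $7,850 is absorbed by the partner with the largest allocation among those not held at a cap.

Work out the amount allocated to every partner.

Capital contributed total: 506,603.
Unconstrained shares: Bergstrom 1,566.88; Ferraro 1,172.64; Delacroix 2,065.53; Kowalski 2,151.92; Quinlan 893.03.
Capped: Ferraro ($950), Kowalski ($1,400); balance $5,500 reallocated over remaining capital contributed 292,051.
Remaining shares: Bergstrom 1,904.31 → $1,900; Delacroix 2,510.35 → $2,500; Quinlan 1,085.34 → $1,100.

Bergstrom: $1,900; Ferraro: $950; Delacroix: $2,500; Kowalski: $1,400; Quinlan: $1,100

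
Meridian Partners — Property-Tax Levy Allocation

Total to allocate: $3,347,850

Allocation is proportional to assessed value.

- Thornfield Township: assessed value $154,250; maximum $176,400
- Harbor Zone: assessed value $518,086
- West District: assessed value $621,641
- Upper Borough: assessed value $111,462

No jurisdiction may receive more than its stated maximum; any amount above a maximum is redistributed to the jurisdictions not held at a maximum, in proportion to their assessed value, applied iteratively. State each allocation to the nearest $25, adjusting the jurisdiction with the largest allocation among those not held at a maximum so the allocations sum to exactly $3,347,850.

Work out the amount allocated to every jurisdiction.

Thornfield Township: $176,400 | Harbor Zone: $1,313,225 | West District: $1,575,700 | Upper Borough: $282,525

Assessed value total: 1,405,439.
Unconstrained shares: Thornfield Township 367,433.85; Harbor Zone 1,234,115.61; West District 1,480,790.57; Upper Borough 265,509.96.
Capped: Thornfield Township ($176,400); residual $3,171,450 reallocated over remaining assessed value 1,251,189.
Shares after redistribution: Harbor Zone 1,313,217.94 → $1,313,225; West District 1,575,703.87 → $1,575,700; Upper Borough 282,528.19 → $282,525.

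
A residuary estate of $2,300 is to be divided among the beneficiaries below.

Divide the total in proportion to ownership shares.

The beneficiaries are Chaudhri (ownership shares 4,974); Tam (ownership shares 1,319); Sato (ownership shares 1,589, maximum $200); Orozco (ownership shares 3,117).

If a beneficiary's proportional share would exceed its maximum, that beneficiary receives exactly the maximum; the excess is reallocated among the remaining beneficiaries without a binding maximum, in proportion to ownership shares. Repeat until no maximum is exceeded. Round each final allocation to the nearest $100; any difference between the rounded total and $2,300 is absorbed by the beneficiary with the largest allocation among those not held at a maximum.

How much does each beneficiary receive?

Combined ownership shares = 10,999.
Proportional shares (ignoring caps): Chaudhri 1,040.11; Tam 275.82; Sato 332.28; Orozco 651.80.
Capped: Sato ($200); remaining pool $2,100 reallocated over remaining ownership shares 9,410.
Remaining shares: Chaudhri 1,110.03 → $1,100; Tam 294.36 → $300; Orozco 695.61 → $700.

Chaudhri: $1,100 · Tam: $300 · Sato: $200 · Orozco: $700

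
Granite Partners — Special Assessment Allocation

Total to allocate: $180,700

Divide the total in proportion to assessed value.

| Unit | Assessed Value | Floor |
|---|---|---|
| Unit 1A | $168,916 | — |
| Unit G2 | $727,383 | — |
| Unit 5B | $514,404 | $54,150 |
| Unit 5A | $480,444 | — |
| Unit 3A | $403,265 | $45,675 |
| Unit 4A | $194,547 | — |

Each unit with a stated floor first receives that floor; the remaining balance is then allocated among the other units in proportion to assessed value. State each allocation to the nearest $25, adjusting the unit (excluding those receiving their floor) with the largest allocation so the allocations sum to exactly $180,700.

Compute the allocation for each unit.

Unit 1A: $8,700 | Unit G2: $37,425 | Unit 5B: $54,150 | Unit 5A: $24,725 | Unit 3A: $45,675 | Unit 4A: $10,025

Guaranteed amounts: Unit 5B $54,150; Unit 3A $45,675. Remaining pool $80,875.
Remaining pool split over remaining assessed value 1,571,290: Unit 1A 8,694.18 → $8,700; Unit G2 37,438.73 → $37,450; Unit 5A 24,728.67 → $24,725; Unit 4A 10,013.42 → $10,025.
Rounding difference −$25 applied to Unit G2 → $37,425.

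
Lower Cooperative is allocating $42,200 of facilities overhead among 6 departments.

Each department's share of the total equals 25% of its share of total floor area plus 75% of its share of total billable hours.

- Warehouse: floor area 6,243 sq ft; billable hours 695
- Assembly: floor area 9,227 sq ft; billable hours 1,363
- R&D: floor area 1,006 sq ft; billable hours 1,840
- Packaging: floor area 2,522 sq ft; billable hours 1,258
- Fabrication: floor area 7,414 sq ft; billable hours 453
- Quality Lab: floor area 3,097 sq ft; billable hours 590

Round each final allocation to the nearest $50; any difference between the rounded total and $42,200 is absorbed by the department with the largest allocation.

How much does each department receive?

Warehouse: $5,800 | Assembly: $10,300 | R&D: $9,750 | Packaging: $7,300 | Fabrication: $4,950 | Quality Lab: $4,100

Floor area total 29,509; billable hours total 6,199.
Composite weights (25% floor area + 75% billable hours): Warehouse 0.1370; Assembly 0.2431; R&D 0.2311; Packaging 0.1736; Fabrication 0.1176; Quality Lab 0.0976.
Proportional shares: Warehouse 5,780.42; Assembly 10,257.84; R&D 9,754.08; Packaging 7,324.58; Fabrication 4,963.50; Quality Lab 4,119.57.
After rounding ($50): Warehouse $5,800; Assembly $10,250; R&D $9,750; Packaging $7,300; Fabrication $4,950; Quality Lab $4,100. Sum = $42,150.
Difference $42,200 − $42,150 = +$50 applied to largest allocation (Assembly): Assembly becomes $10,300.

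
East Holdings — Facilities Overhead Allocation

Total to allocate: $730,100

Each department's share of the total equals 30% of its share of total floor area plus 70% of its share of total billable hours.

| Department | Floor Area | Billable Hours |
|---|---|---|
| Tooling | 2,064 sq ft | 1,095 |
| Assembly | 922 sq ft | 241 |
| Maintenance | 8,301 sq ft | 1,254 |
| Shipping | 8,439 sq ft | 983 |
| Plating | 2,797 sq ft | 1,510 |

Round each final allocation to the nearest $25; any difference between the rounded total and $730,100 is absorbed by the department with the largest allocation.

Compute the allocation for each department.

Totals — floor area 22,523, billable hours 5,083.
Blended shares (30% floor area + 70% billable hours): Tooling 0.1783; Assembly 0.0455; Maintenance 0.2833; Shipping 0.2478; Plating 0.2452.
Pro-rata amounts: Tooling 130,168.56; Assembly 33,197.53; Maintenance 206,808.32; Shipping 180,902.65; Plating 179,022.94.
At nearest $25: Tooling $130,175; Assembly $33,200; Maintenance $206,800; Shipping $180,900; Plating $179,025. Sum = $730,100.
Sum already equals the total — no adjustment.

Tooling: $130,175; Assembly: $33,200; Maintenance: $206,800; Shipping: $180,900; Plating: $179,025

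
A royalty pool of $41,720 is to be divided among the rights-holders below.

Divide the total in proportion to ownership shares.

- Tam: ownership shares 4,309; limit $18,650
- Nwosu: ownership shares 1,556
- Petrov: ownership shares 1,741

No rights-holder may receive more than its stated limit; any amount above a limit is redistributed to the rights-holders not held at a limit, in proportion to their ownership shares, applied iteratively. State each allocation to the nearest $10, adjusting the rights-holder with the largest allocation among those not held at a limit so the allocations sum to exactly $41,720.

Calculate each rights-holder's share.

Tam: $18,650 · Nwosu: $10,890 · Petrov: $12,180

Total ownership shares = 7,606.
Pro-rata shares before constraints: Tam 23,635.48; Nwosu 8,534.88; Petrov 9,549.63.
Held at cap: Tam ($18,650); residual $23,070 reallocated over remaining ownership shares 3,297.
Remaining shares: Nwosu 10,887.75 → $10,890; Petrov 12,182.25 → $12,180.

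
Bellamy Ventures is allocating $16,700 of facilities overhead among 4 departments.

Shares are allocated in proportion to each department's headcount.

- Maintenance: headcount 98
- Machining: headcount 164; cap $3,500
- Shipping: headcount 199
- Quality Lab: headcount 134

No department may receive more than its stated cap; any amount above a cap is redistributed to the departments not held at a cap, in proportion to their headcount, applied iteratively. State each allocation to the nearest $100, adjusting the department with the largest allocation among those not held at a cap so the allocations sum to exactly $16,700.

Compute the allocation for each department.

Maintenance: $3,000 | Machining: $3,500 | Shipping: $6,100 | Quality Lab: $4,100

Combined headcount = 595.
Unconstrained shares: Maintenance 2,750.59; Machining 4,603.03; Shipping 5,585.38; Quality Lab 3,761.01.
Cap binds for Machining ($3,500); residual $13,200 reallocated over remaining headcount 431.
Redistributed shares: Maintenance 3,001.39 → $3,000; Shipping 6,094.66 → $6,100; Quality Lab 4,103.94 → $4,100.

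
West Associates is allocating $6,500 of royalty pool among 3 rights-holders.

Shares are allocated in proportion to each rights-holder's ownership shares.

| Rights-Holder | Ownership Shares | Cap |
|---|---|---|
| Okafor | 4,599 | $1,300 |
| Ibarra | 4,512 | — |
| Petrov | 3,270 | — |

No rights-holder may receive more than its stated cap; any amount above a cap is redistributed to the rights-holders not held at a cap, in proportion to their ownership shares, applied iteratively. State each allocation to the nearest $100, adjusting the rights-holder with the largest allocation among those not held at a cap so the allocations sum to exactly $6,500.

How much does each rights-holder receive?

Ownership shares total: 12,381.
Proportional shares (ignoring caps): Okafor 2,414.47; Ibarra 2,368.79; Petrov 1,716.74.
Capped: Okafor ($1,300); residual $5,200 reallocated over remaining ownership shares 7,782.
Shares after redistribution: Ibarra 3,014.96 → $3,000; Petrov 2,185.04 → $2,200.

Okafor: $1,300 · Ibarra: $3,000 · Petrov: $2,200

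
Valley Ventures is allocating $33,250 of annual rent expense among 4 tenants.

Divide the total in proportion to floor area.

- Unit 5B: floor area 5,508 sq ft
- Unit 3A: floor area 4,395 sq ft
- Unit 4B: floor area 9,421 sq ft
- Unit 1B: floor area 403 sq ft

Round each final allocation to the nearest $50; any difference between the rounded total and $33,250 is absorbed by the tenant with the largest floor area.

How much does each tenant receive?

Unit 5B: $9,300 | Unit 3A: $7,400 | Unit 4B: $15,850 | Unit 1B: $700

Floor area total: 19,727.
Proportional shares: Unit 5B 5,508/19,727 × $33,250 = 9,283.77; Unit 3A 4,395/19,727 × $33,250 = 7,407.80; Unit 4B 9,421/19,727 × $33,250 = 15,879.16; Unit 1B 403/19,727 × $33,250 = 679.26.
After rounding ($50): Unit 5B $9,300; Unit 3A $7,400; Unit 4B $15,900; Unit 1B $700. Sum = $33,300.
Difference $33,250 − $33,300 = −$50 applied to largest floor area (Unit 4B): Unit 4B becomes $15,850.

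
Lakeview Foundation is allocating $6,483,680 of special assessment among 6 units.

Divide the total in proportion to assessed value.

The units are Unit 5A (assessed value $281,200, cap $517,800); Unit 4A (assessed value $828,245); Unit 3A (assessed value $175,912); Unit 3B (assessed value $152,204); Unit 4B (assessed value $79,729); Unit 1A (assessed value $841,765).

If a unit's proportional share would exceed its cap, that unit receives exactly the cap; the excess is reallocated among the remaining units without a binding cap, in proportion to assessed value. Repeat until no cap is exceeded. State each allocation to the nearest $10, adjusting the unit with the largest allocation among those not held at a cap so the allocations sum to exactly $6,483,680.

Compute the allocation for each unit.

Total assessed value = 2,359,055.
Pro-rata shares before constraints: Unit 5A 772,856.43; Unit 4A 2,276,367.25; Unit 3A 483,480.51; Unit 3B 418,320.91; Unit 4B 219,128.98; Unit 1A 2,313,525.92.
Capped: Unit 5A ($517,800); residual $5,965,880 reallocated over remaining assessed value 2,077,855.
Redistributed shares: Unit 4A 2,378,034.21 → $2,378,030; Unit 3A 505,073.69 → $505,070; Unit 3B 437,003.93 → $437,000; Unit 4B 228,915.71 → $228,920; Unit 1A 2,416,852.46 → $2,416,850.
Rounding difference +$10 applied to Unit 1A → $2,416,860.

Unit 5A: $517,800 | Unit 4A: $2,378,030 | Unit 3A: $505,070 | Unit 3B: $437,000 | Unit 4B: $228,920 | Unit 1A: $2,416,860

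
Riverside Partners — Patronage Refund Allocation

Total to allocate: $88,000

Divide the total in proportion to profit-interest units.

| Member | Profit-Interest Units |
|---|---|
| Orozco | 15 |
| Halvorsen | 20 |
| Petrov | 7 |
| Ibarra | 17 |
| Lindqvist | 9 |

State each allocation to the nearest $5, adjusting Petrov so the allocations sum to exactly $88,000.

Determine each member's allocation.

Orozco: $19,410 · Halvorsen: $25,880 · Petrov: $9,065 · Ibarra: $22,000 · Lindqvist: $11,645

Combined profit-interest units = 68.
Unrounded shares: Orozco 15/68 × $88,000 = 19,411.76; Halvorsen 20/68 × $88,000 = 25,882.35; Petrov 7/68 × $88,000 = 9,058.82; Ibarra 17/68 × $88,000 = 22,000.00; Lindqvist 9/68 × $88,000 = 11,647.06.
At nearest $5: Orozco $19,410; Halvorsen $25,880; Petrov $9,060; Ibarra $22,000; Lindqvist $11,645. Sum = $87,995.
Difference $88,000 − $87,995 = +$5 applied to Petrov: Petrov becomes $9,065.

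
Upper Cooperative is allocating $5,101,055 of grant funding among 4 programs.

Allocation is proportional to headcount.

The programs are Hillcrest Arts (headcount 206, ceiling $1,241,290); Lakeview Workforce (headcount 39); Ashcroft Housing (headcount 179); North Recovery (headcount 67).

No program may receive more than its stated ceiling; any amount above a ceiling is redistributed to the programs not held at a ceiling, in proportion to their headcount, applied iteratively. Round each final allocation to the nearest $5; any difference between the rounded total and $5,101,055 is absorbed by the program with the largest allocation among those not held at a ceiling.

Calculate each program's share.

Hillcrest Arts: $1,241,290 · Lakeview Workforce: $528,180 · Ashcroft Housing: $2,424,200 · North Recovery: $907,385

Total headcount = 491.
Proportional shares (ignoring caps): Hillcrest Arts 2,140,157.49; Lakeview Workforce 405,175.45; Ashcroft Housing 1,859,651.42; North Recovery 696,070.64.
Capped: Hillcrest Arts ($1,241,290); balance $3,859,765 reallocated over remaining headcount 285.
Remaining shares: Lakeview Workforce 528,178.37 → $528,180; Ashcroft Housing 2,424,203.28 → $2,424,205; North Recovery 907,383.35 → $907,385.
Rounding difference −$5 applied to Ashcroft Housing → $2,424,200.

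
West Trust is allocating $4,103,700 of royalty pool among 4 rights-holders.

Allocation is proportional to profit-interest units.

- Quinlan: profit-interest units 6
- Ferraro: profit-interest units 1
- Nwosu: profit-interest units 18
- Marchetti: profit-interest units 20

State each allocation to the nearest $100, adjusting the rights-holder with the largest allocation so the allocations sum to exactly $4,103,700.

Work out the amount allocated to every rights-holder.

Sum of profit-interest units: 45.
Pro-rata amounts: Quinlan 6/45 × $4,103,700 = 547,160.00; Ferraro 1/45 × $4,103,700 = 91,193.33; Nwosu 18/45 × $4,103,700 = 1,641,480.00; Marchetti 20/45 × $4,103,700 = 1,823,866.67.
Rounded to nearest $100: Quinlan $547,200; Ferraro $91,200; Nwosu $1,641,500; Marchetti $1,823,900. Sum = $4,103,800.
Difference $4,103,700 − $4,103,800 = −$100 applied to largest allocation (Marchetti): Marchetti becomes $1,823,800.

Quinlan: $547,200; Ferraro: $91,200; Nwosu: $1,641,500; Marchetti: $1,823,800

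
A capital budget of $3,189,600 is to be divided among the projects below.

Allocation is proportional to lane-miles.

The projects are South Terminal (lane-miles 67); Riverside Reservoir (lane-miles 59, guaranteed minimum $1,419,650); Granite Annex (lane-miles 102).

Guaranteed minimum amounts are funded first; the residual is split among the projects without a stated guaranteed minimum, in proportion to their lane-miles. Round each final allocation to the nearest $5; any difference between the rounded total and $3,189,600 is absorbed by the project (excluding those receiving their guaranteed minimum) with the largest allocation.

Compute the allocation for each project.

Guaranteed amounts: Riverside Reservoir $1,419,650. Residual $1,769,950.
Residual split over remaining lane-miles 169: South Terminal 701,696.15 → $701,695; Granite Annex 1,068,253.85 → $1,068,255.

South Terminal: $701,695 · Riverside Reservoir: $1,419,650 · Granite Annex: $1,068,255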